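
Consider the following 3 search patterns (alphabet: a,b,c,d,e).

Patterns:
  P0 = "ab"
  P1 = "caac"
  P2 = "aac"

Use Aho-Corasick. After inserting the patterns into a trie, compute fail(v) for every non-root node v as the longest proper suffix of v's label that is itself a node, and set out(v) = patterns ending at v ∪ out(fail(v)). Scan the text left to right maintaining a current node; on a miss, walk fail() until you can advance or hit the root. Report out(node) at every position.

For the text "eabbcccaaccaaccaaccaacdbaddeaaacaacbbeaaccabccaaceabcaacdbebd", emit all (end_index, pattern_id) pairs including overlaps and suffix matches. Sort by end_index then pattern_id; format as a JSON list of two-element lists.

Build automaton:
Trie nodes:
  0='ε' goto a→1 c→3
  1='a' goto a→7 b→2
  2='ab' goto ·  [P0 ends]
  3='c' goto a→4
  4='ca' goto a→5
  5='caa' goto c→6
  6='caac' goto ·  [P1 ends]
  7='aa' goto c→8
  8='aac' goto ·  [P2 ends]

BFS fail/out derivation:
  fail(1) 'a': from fail(0)=0 chase 'a': 0 ⇒ 0;  out=∅∪out(0)=∅
  fail(3) 'c': from fail(0)=0 chase 'c': 0 ⇒ 0;  out=∅∪out(0)=∅
  fail(2) 'ab': from fail(1)=0 chase 'b': 0 ⇒ 0;  out={0}∪out(0)={0}
  fail(4) 'ca': from fail(3)=0 chase 'a': 0 ⇒ 1;  out=∅∪out(1)=∅
  fail(7) 'aa': from fail(1)=0 chase 'a': 0 ⇒ 1;  out=∅∪out(1)=∅
  fail(5) 'caa': from fail(4)=1 chase 'a': 1 ⇒ 7;  out=∅∪out(7)=∅
  fail(8) 'aac': from fail(7)=1 chase 'c': 1→0 ⇒ 3;  out={2}∪out(3)={2}
  fail(6) 'caac': from fail(5)=7 chase 'c': 7 ⇒ 8;  out={1}∪out(8)={1,2}

Text stream:
pos 0 'e': at 0
pos 1 'a': at 1
pos 2 'b': at 2  → match P0@[1:2]
pos 3 'b': at 0 (via fail)
pos 4 'c': at 3
pos 5 'c': at 3 (via fail)
pos 6 'c': at 3 (via fail)
pos 7 'a': at 4
pos 8 'a': at 5
pos 9 'c': at 6  → match P1@[6:9],P2@[7:9]
pos 10 'c': at 3 (via fail)
pos 11 'a': at 4
pos 12 'a': at 5
pos 13 'c': at 6  → match P1@[10:13],P2@[11:13]
pos 14 'c': at 3 (via fail)
pos 15 'a': at 4
pos 16 'a': at 5
pos 17 'c': at 6  → match P1@[14:17],P2@[15:17]
pos 18 'c': at 3 (via fail)
pos 19 'a': at 4
pos 20 'a': at 5
pos 21 'c': at 6  → match P1@[18:21],P2@[19:21]
pos 22 'd': at 0 (via fail)
pos 23 'b': at 0
pos 24 'a': at 1
pos 25 'd': at 0 (via fail)
pos 26 'd': at 0
pos 27 'e': at 0
pos 28 'a': at 1
pos 29 'a': at 7
pos 30 'a': at 7 (via fail)
pos 31 'c': at 8  → match P2@[29:31]
pos 32 'a': at 4 (via fail)
pos 33 'a': at 5
pos 34 'c': at 6  → match P1@[31:34],P2@[32:34]
pos 35 'b': at 0 (via fail)
pos 36 'b': at 0
pos 37 'e': at 0
pos 38 'a': at 1
pos 39 'a': at 7
pos 40 'c': at 8  → match P2@[38:40]
pos 41 'c': at 3 (via fail)
pos 42 'a': at 4
pos 43 'b': at 2 (via fail)  → match P0@[42:43]
pos 44 'c': at 3 (via fail)
pos 45 'c': at 3 (via fail)
pos 46 'a': at 4
pos 47 'a': at 5
pos 48 'c': at 6  → match P1@[45:48],P2@[46:48]
pos 49 'e': at 0 (via fail)
pos 50 'a': at 1
pos 51 'b': at 2  → match P0@[50:51]
pos 52 'c': at 3 (via fail)
pos 53 'a': at 4
pos 54 'a': at 5
pos 55 'c': at 6  → match P1@[52:55],P2@[53:55]
pos 56 'd': at 0 (via fail)
pos 57 'b': at 0
pos 58 'e': at 0
pos 59 'b': at 0
pos 60 'd': at 0

Result: [[2,0],[9,1],[9,2],[13,1],[13,2],[17,1],[17,2],[21,1],[21,2],[31,2],[34,1],[34,2],[40,2],[43,0],[48,1],[48,2],[51,0],[55,1],[55,2]]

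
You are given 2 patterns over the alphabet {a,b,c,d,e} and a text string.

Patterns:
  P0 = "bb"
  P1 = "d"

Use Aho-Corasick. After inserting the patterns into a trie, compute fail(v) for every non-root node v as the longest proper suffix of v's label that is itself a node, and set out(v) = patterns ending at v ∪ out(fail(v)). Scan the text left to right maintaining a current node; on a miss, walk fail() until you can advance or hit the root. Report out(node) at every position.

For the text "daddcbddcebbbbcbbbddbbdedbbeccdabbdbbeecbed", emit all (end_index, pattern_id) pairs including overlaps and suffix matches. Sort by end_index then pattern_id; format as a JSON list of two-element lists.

Build:
Trie (insert patterns):
  n0 'ε': b→1 d→3
  n1 'b': b→2
  n2 'bb': ·  [P0 ends]
  n3 'd': ·  [P1 ends]

BFS fail/out derivation:
  fail(1) 'b': from fail(0)=0 chase 'b': 0 ⇒ 0;  out=∅∪out(0)=∅
  fail(3) 'd': from fail(0)=0 chase 'd': 0 ⇒ 0;  out={1}∪out(0)={1}
  fail(2) 'bb': from fail(1)=0 chase 'b': 0 ⇒ 1;  out={0}∪out(1)={0}

Scan:
i=0 'd': node 0→3  ** P1@[0:0]
i=1 'a': node 3→0 ·f
i=2 'd': node 0→3  ** P1@[2:2]
i=3 'd': node 3→3 ·f  ** P1@[3:3]
i=4 'c': node 3→0 ·f
i=5 'b': node 0→1
i=6 'd': node 1→3 ·f  ** P1@[6:6]
i=7 'd': node 3→3 ·f  ** P1@[7:7]
i=8 'c': node 3→0 ·f
i=9 'e': node 0→0
i=10 'b': node 0→1
i=11 'b': node 1→2  ** P0@[10:11]
i=12 'b': node 2→2 ·f  ** P0@[11:12]
i=13 'b': node 2→2 ·f  ** P0@[12:13]
i=14 'c': node 2→0 ·f
i=15 'b': node 0→1
i=16 'b': node 1→2  ** P0@[15:16]
i=17 'b': node 2→2 ·f  ** P0@[16:17]
i=18 'd': node 2→3 ·f  ** P1@[18:18]
i=19 'd': node 3→3 ·f  ** P1@[19:19]
i=20 'b': node 3→1 ·f
i=21 'b': node 1→2  ** P0@[20:21]
i=22 'd': node 2→3 ·f  ** P1@[22:22]
i=23 'e': node 3→0 ·f
i=24 'd': node 0→3  ** P1@[24:24]
i=25 'b': node 3→1 ·f
i=26 'b': node 1→2  ** P0@[25:26]
i=27 'e': node 2→0 ·f
i=28 'c': node 0→0
i=29 'c': node 0→0
i=30 'd': node 0→3  ** P1@[30:30]
i=31 'a': node 3→0 ·f
i=32 'b': node 0→1
i=33 'b': node 1→2  ** P0@[32:33]
i=34 'd': node 2→3 ·f  ** P1@[34:34]
i=35 'b': node 3→1 ·f
i=36 'b': node 1→2  ** P0@[35:36]
i=37 'e': node 2→0 ·f
i=38 'e': node 0→0
i=39 'c': node 0→0
i=40 'b': node 0→1
i=41 'e': node 1→0 ·f
i=42 'd': node 0→3  ** P1@[42:42]

Matches: [[0,1],[2,1],[3,1],[6,1],[7,1],[11,0],[12,0],[13,0],[16,0],[17,0],[18,1],[19,1],[21,0],[22,1],[24,1],[26,0],[30,1],[33,0],[34,1],[36,0],[42,1]]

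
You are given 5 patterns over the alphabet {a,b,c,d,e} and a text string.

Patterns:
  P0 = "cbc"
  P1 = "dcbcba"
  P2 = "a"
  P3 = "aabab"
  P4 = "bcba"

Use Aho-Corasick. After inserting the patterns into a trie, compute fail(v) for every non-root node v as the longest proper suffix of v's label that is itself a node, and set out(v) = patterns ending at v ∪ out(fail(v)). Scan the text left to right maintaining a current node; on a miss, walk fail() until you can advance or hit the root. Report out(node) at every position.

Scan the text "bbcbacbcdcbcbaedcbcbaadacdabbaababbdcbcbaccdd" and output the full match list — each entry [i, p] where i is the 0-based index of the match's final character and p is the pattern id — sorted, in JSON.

Construct AC machine:
Trie nodes:
  0='ε' goto a→10 b→15 c→1 d→4
  1='c' goto b→2
  2='cb' goto c→3
  3='cbc' goto ·  ←P0
  4='d' goto c→5
  5='dc' goto b→6
  6='dcb' goto c→7
  7='dcbc' goto b→8
  8='dcbcb' goto a→9
  9='dcbcba' goto ·  ←P1
  10='a' goto a→11  ←P2
  11='aa' goto b→12
  12='aab' goto a→13
  13='aaba' goto b→14
  14='aabab' goto ·  ←P3
  15='b' goto c→16
  16='bc' goto b→17
  17='bcb' goto a→18
  18='bcba' goto ·  ←P4

BFS fail/out derivation:
  fail(1) 'c': from fail(0)=0 chase 'c': 0 ⇒ 0;  out=∅∪out(0)=∅
  fail(4) 'd': from fail(0)=0 chase 'd': 0 ⇒ 0;  out=∅∪out(0)=∅
  fail(10) 'a': from fail(0)=0 chase 'a': 0 ⇒ 0;  out={2}∪out(0)={2}
  fail(15) 'b': from fail(0)=0 chase 'b': 0 ⇒ 0;  out=∅∪out(0)=∅
  fail(2) 'cb': from fail(1)=0 chase 'b': 0 ⇒ 15;  out=∅∪out(15)=∅
  fail(5) 'dc': from fail(4)=0 chase 'c': 0 ⇒ 1;  out=∅∪out(1)=∅
  fail(11) 'aa': from fail(10)=0 chase 'a': 0 ⇒ 10;  out=∅∪out(10)={2}
  fail(16) 'bc': from fail(15)=0 chase 'c': 0 ⇒ 1;  out=∅∪out(1)=∅
  fail(3) 'cbc': from fail(2)=15 chase 'c': 15 ⇒ 16;  out={0}∪out(16)={0}
  fail(6) 'dcb': from fail(5)=1 chase 'b': 1 ⇒ 2;  out=∅∪out(2)=∅
  fail(12) 'aab': from fail(11)=10 chase 'b': 10→0 ⇒ 15;  out=∅∪out(15)=∅
  fail(17) 'bcb': from fail(16)=1 chase 'b': 1 ⇒ 2;  out=∅∪out(2)=∅
  fail(7) 'dcbc': from fail(6)=2 chase 'c': 2 ⇒ 3;  out=∅∪out(3)={0}
  fail(13) 'aaba': from fail(12)=15 chase 'a': 15→0 ⇒ 10;  out=∅∪out(10)={2}
  fail(18) 'bcba': from fail(17)=2 chase 'a': 2→15→0 ⇒ 10;  out={4}∪out(10)={2,4}
  fail(8) 'dcbcb': from fail(7)=3 chase 'b': 3→16 ⇒ 17;  out=∅∪out(17)=∅
  fail(14) 'aabab': from fail(13)=10 chase 'b': 10→0 ⇒ 15;  out={3}∪out(15)={3}
  fail(9) 'dcbcba': from fail(8)=17 chase 'a': 17 ⇒ 18;  out={1}∪out(18)={1,2,4}

Scan:
[0] read 'b'  n0⇒n15
[1] read 'b'  n15⇒n15 (via fail)
[2] read 'c'  n15⇒n16
[3] read 'b'  n16⇒n17
[4] read 'a'  n17⇒n18  emit P2@[4:4],P4@[1:4]
[5] read 'c'  n18⇒n1 (via fail)
[6] read 'b'  n1⇒n2
[7] read 'c'  n2⇒n3  emit P0@[5:7]
[8] read 'd'  n3⇒n4 (via fail)
[9] read 'c'  n4⇒n5
[10] read 'b'  n5⇒n6
[11] read 'c'  n6⇒n7  emit P0@[9:11]
[12] read 'b'  n7⇒n8
[13] read 'a'  n8⇒n9  emit P1@[8:13],P2@[13:13],P4@[10:13]
[14] read 'e'  n9⇒n0 (via fail)
[15] read 'd'  n0⇒n4
[16] read 'c'  n4⇒n5
[17] read 'b'  n5⇒n6
[18] read 'c'  n6⇒n7  emit P0@[16:18]
[19] read 'b'  n7⇒n8
[20] read 'a'  n8⇒n9  emit P1@[15:20],P2@[20:20],P4@[17:20]
[21] read 'a'  n9⇒n11 (via fail)  emit P2@[21:21]
[22] read 'd'  n11⇒n4 (via fail)
[23] read 'a'  n4⇒n10 (via fail)  emit P2@[23:23]
[24] read 'c'  n10⇒n1 (via fail)
[25] read 'd'  n1⇒n4 (via fail)
[26] read 'a'  n4⇒n10 (via fail)  emit P2@[26:26]
[27] read 'b'  n10⇒n15 (via fail)
[28] read 'b'  n15⇒n15 (via fail)
[29] read 'a'  n15⇒n10 (via fail)  emit P2@[29:29]
[30] read 'a'  n10⇒n11  emit P2@[30:30]
[31] read 'b'  n11⇒n12
[32] read 'a'  n12⇒n13  emit P2@[32:32]
[33] read 'b'  n13⇒n14  emit P3@[29:33]
[34] read 'b'  n14⇒n15 (via fail)
[35] read 'd'  n15⇒n4 (via fail)
[36] read 'c'  n4⇒n5
[37] read 'b'  n5⇒n6
[38] read 'c'  n6⇒n7  emit P0@[36:38]
[39] read 'b'  n7⇒n8
[40] read 'a'  n8⇒n9  emit P1@[35:40],P2@[40:40],P4@[37:40]
[41] read 'c'  n9⇒n1 (via fail)
[42] read 'c'  n1⇒n1 (via fail)
[43] read 'd'  n1⇒n4 (via fail)
[44] read 'd'  n4⇒n4 (via fail)

All matches (sorted): [[4,2],[4,4],[7,0],[11,0],[13,1],[13,2],[13,4],[18,0],[20,1],[20,2],[20,4],[21,2],[23,2],[26,2],[29,2],[30,2],[32,2],[33,3],[38,0],[40,1],[40,2],[40,4]]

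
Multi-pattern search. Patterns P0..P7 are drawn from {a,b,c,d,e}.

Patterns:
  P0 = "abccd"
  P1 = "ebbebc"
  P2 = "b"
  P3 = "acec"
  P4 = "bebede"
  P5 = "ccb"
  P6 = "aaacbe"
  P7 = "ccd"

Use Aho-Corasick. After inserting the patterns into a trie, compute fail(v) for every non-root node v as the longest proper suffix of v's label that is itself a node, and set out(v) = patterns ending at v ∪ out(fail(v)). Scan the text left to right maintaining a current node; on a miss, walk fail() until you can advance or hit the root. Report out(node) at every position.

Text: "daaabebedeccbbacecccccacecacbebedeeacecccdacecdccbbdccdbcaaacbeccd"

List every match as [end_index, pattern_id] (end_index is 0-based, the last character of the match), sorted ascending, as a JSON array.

Build automaton:
Trie nodes:
  0='ε' goto a→1 b→12 c→21 e→6
  1='a' goto a→24 b→2 c→13
  2='ab' goto c→3
  3='abc' goto c→4
  4='abcc' goto d→5
  5='abccd' goto ·  ←P0
  6='e' goto b→7
  7='eb' goto b→8
  8='ebb' goto e→9
  9='ebbe' goto b→10
  10='ebbeb' goto c→11
  11='ebbebc' goto ·  ←P1
  12='b' goto e→16  ←P2
  13='ac' goto e→14
  14='ace' goto c→15
  15='acec' goto ·  ←P3
  16='be' goto b→17
  17='beb' goto e→18
  18='bebe' goto d→19
  19='bebed' goto e→20
  20='bebede' goto ·  ←P4
  21='c' goto c→22
  22='cc' goto b→23 d→29
  23='ccb' goto ·  ←P5
  24='aa' goto a→25
  25='aaa' goto c→26
  26='aaac' goto b→27
  27='aaacb' goto e→28
  28='aaacbe' goto ·  ←P6
  29='ccd' goto ·  ←P7

Failure links (BFS by depth):
  fail(1) 'a': from fail(0)=0 chase 'a': 0 ⇒ 0;  out=∅∪out(0)=∅
  fail(6) 'e': from fail(0)=0 chase 'e': 0 ⇒ 0;  out=∅∪out(0)=∅
  fail(12) 'b': from fail(0)=0 chase 'b': 0 ⇒ 0;  out={2}∪out(0)={2}
  fail(21) 'c': from fail(0)=0 chase 'c': 0 ⇒ 0;  out=∅∪out(0)=∅
  fail(2) 'ab': from fail(1)=0 chase 'b': 0 ⇒ 12;  out=∅∪out(12)={2}
  fail(7) 'eb': from fail(6)=0 chase 'b': 0 ⇒ 12;  out=∅∪out(12)={2}
  fail(13) 'ac': from fail(1)=0 chase 'c': 0 ⇒ 21;  out=∅∪out(21)=∅
  fail(16) 'be': from fail(12)=0 chase 'e': 0 ⇒ 6;  out=∅∪out(6)=∅
  fail(22) 'cc': from fail(21)=0 chase 'c': 0 ⇒ 21;  out=∅∪out(21)=∅
  fail(24) 'aa': from fail(1)=0 chase 'a': 0 ⇒ 1;  out=∅∪out(1)=∅
  fail(3) 'abc': from fail(2)=12 chase 'c': 12→0 ⇒ 21;  out=∅∪out(21)=∅
  fail(8) 'ebb': from fail(7)=12 chase 'b': 12→0 ⇒ 12;  out=∅∪out(12)={2}
  fail(14) 'ace': from fail(13)=21 chase 'e': 21→0 ⇒ 6;  out=∅∪out(6)=∅
  fail(17) 'beb': from fail(16)=6 chase 'b': 6 ⇒ 7;  out=∅∪out(7)={2}
  fail(23) 'ccb': from fail(22)=21 chase 'b': 21→0 ⇒ 12;  out={5}∪out(12)={2,5}
  fail(25) 'aaa': from fail(24)=1 chase 'a': 1 ⇒ 24;  out=∅∪out(24)=∅
  fail(29) 'ccd': from fail(22)=21 chase 'd': 21→0 ⇒ 0;  out={7}∪out(0)={7}
  fail(4) 'abcc': from fail(3)=21 chase 'c': 21 ⇒ 22;  out=∅∪out(22)=∅
  fail(9) 'ebbe': from fail(8)=12 chase 'e': 12 ⇒ 16;  out=∅∪out(16)=∅
  fail(15) 'acec': from fail(14)=6 chase 'c': 6→0 ⇒ 21;  out={3}∪out(21)={3}
  fail(18) 'bebe': from fail(17)=7 chase 'e': 7→12 ⇒ 16;  out=∅∪out(16)=∅
  fail(26) 'aaac': from fail(25)=24 chase 'c': 24→1 ⇒ 13;  out=∅∪out(13)=∅
  fail(5) 'abccd': from fail(4)=22 chase 'd': 22 ⇒ 29;  out={0}∪out(29)={0,7}
  fail(10) 'ebbeb': from fail(9)=16 chase 'b': 16 ⇒ 17;  out=∅∪out(17)={2}
  fail(19) 'bebed': from fail(18)=16 chase 'd': 16→6→0 ⇒ 0;  out=∅∪out(0)=∅
  fail(27) 'aaacb': from fail(26)=13 chase 'b': 13→21→0 ⇒ 12;  out=∅∪out(12)={2}
  fail(11) 'ebbebc': from fail(10)=17 chase 'c': 17→7→12→0 ⇒ 21;  out={1}∪out(21)={1}
  fail(20) 'bebede': from fail(19)=0 chase 'e': 0 ⇒ 6;  out={4}∪out(6)={4}
  fail(28) 'aaacbe': from fail(27)=12 chase 'e': 12 ⇒ 16;  out={6}∪out(16)={6}

Scan:
i=0 'd': node 0→0
i=1 'a': node 0→1
i=2 'a': node 1→24
i=3 'a': node 24→25
i=4 'b': node 25→2 ·f  emit P2@[4:4]
i=5 'e': node 2→16 ·f
i=6 'b': node 16→17  emit P2@[6:6]
i=7 'e': node 17→18
i=8 'd': node 18→19
i=9 'e': node 19→20  emit P4@[4:9]
i=10 'c': node 20→21 ·f
i=11 'c': node 21→22
i=12 'b': node 22→23  emit P2@[12:12],P5@[10:12]
i=13 'b': node 23→12 ·f  emit P2@[13:13]
i=14 'a': node 12→1 ·f
i=15 'c': node 1→13
i=16 'e': node 13→14
i=17 'c': node 14→15  emit P3@[14:17]
i=18 'c': node 15→22 ·f
i=19 'c': node 22→22 ·f
i=20 'c': node 22→22 ·f
i=21 'c': node 22→22 ·f
i=22 'a': node 22→1 ·f
i=23 'c': node 1→13
i=24 'e': node 13→14
i=25 'c': node 14→15  emit P3@[22:25]
i=26 'a': node 15→1 ·f
i=27 'c': node 1→13
i=28 'b': node 13→12 ·f  emit P2@[28:28]
i=29 'e': node 12→16
i=30 'b': node 16→17  emit P2@[30:30]
i=31 'e': node 17→18
i=32 'd': node 18→19
i=33 'e': node 19→20  emit P4@[28:33]
i=34 'e': node 20→6 ·f
i=35 'a': node 6→1 ·f
i=36 'c': node 1→13
i=37 'e': node 13→14
i=38 'c': node 14→15  emit P3@[35:38]
i=39 'c': node 15→22 ·f
i=40 'c': node 22→22 ·f
i=41 'd': node 22→29  emit P7@[39:41]
i=42 'a': node 29→1 ·f
i=43 'c': node 1→13
i=44 'e': node 13→14
i=45 'c': node 14→15  emit P3@[42:45]
i=46 'd': node 15→0 ·f
i=47 'c': node 0→21
i=48 'c': node 21→22
i=49 'b': node 22→23  emit P2@[49:49],P5@[47:49]
i=50 'b': node 23→12 ·f  emit P2@[50:50]
i=51 'd': node 12→0 ·f
i=52 'c': node 0→21
i=53 'c': node 21→22
i=54 'd': node 22→29  emit P7@[52:54]
i=55 'b': node 29→12 ·f  emit P2@[55:55]
i=56 'c': node 12→21 ·f
i=57 'a': node 21→1 ·f
i=58 'a': node 1→24
i=59 'a': node 24→25
i=60 'c': node 25→26
i=61 'b': node 26→27  emit P2@[61:61]
i=62 'e': node 27→28  emit P6@[57:62]
i=63 'c': node 28→21 ·f
i=64 'c': node 21→22
i=65 'd': node 22→29  emit P7@[63:65]

All matches (sorted): [[4,2],[6,2],[9,4],[12,2],[12,5],[13,2],[17,3],[25,3],[28,2],[30,2],[33,4],[38,3],[41,7],[45,3],[49,2],[49,5],[50,2],[54,7],[55,2],[61,2],[62,6],[65,7]]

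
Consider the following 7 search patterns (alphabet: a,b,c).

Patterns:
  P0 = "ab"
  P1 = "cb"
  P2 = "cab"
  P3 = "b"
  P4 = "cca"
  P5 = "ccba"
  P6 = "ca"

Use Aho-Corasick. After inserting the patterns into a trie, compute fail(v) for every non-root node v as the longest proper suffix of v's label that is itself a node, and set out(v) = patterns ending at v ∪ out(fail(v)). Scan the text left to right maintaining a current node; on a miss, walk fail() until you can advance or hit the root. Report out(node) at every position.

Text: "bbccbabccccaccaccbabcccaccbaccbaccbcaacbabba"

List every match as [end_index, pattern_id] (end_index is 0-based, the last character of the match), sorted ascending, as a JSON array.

Build:
Trie nodes:
  0='ε' goto a→1 b→7 c→3
  1='a' goto b→2
  2='ab' goto ·  [P0 ends]
  3='c' goto a→5 b→4 c→8
  4='cb' goto ·  [P1 ends]
  5='ca' goto b→6  [P6 ends]
  6='cab' goto ·  [P2 ends]
  7='b' goto ·  [P3 ends]
  8='cc' goto a→9 b→10
  9='cca' goto ·  [P4 ends]
  10='ccb' goto a→11
  11='ccba' goto ·  [P5 ends]

Failure links (BFS by depth):
  fail(1) 'a': from fail(0)=0 chase 'a': 0 ⇒ 0;  out=∅∪out(0)=∅
  fail(3) 'c': from fail(0)=0 chase 'c': 0 ⇒ 0;  out=∅∪out(0)=∅
  fail(7) 'b': from fail(0)=0 chase 'b': 0 ⇒ 0;  out={3}∪out(0)={3}
  fail(2) 'ab': from fail(1)=0 chase 'b': 0 ⇒ 7;  out={0}∪out(7)={0,3}
  fail(4) 'cb': from fail(3)=0 chase 'b': 0 ⇒ 7;  out={1}∪out(7)={1,3}
  fail(5) 'ca': from fail(3)=0 chase 'a': 0 ⇒ 1;  out={6}∪out(1)={6}
  fail(8) 'cc': from fail(3)=0 chase 'c': 0 ⇒ 3;  out=∅∪out(3)=∅
  fail(6) 'cab': from fail(5)=1 chase 'b': 1 ⇒ 2;  out={2}∪out(2)={0,2,3}
  fail(9) 'cca': from fail(8)=3 chase 'a': 3 ⇒ 5;  out={4}∪out(5)={4,6}
  fail(10) 'ccb': from fail(8)=3 chase 'b': 3 ⇒ 4;  out=∅∪out(4)={1,3}
  fail(11) 'ccba': from fail(10)=4 chase 'a': 4→7→0 ⇒ 1;  out={5}∪out(1)={5}

Scan:
[0] read 'b'  n0⇒n7  → match P3@[0:0]
[1] read 'b'  n7⇒n7 ·f  → match P3@[1:1]
[2] read 'c'  n7⇒n3 ·f
[3] read 'c'  n3⇒n8
[4] read 'b'  n8⇒n10  → match P1@[3:4],P3@[4:4]
[5] read 'a'  n10⇒n11  → match P5@[2:5]
[6] read 'b'  n11⇒n2 ·f  → match P0@[5:6],P3@[6:6]
[7] read 'c'  n2⇒n3 ·f
[8] read 'c'  n3⇒n8
[9] read 'c'  n8⇒n8 ·f
[10] read 'c'  n8⇒n8 ·f
[11] read 'a'  n8⇒n9  → match P4@[9:11],P6@[10:11]
[12] read 'c'  n9⇒n3 ·f
[13] read 'c'  n3⇒n8
[14] read 'a'  n8⇒n9  → match P4@[12:14],P6@[13:14]
[15] read 'c'  n9⇒n3 ·f
[16] read 'c'  n3⇒n8
[17] read 'b'  n8⇒n10  → match P1@[16:17],P3@[17:17]
[18] read 'a'  n10⇒n11  → match P5@[15:18]
[19] read 'b'  n11⇒n2 ·f  → match P0@[18:19],P3@[19:19]
[20] read 'c'  n2⇒n3 ·f
[21] read 'c'  n3⇒n8
[22] read 'c'  n8⇒n8 ·f
[23] read 'a'  n8⇒n9  → match P4@[21:23],P6@[22:23]
[24] read 'c'  n9⇒n3 ·f
[25] read 'c'  n3⇒n8
[26] read 'b'  n8⇒n10  → match P1@[25:26],P3@[26:26]
[27] read 'a'  n10⇒n11  → match P5@[24:27]
[28] read 'c'  n11⇒n3 ·f
[29] read 'c'  n3⇒n8
[30] read 'b'  n8⇒n10  → match P1@[29:30],P3@[30:30]
[31] read 'a'  n10⇒n11  → match P5@[28:31]
[32] read 'c'  n11⇒n3 ·f
[33] read 'c'  n3⇒n8
[34] read 'b'  n8⇒n10  → match P1@[33:34],P3@[34:34]
[35] read 'c'  n10⇒n3 ·f
[36] read 'a'  n3⇒n5  → match P6@[35:36]
[37] read 'a'  n5⇒n1 ·f
[38] read 'c'  n1⇒n3 ·f
[39] read 'b'  n3⇒n4  → match P1@[38:39],P3@[39:39]
[40] read 'a'  n4⇒n1 ·f
[41] read 'b'  n1⇒n2  → match P0@[40:41],P3@[41:41]
[42] read 'b'  n2⇒n7 ·f  → match P3@[42:42]
[43] read 'a'  n7⇒n1 ·f

Matches: [[0,3],[1,3],[4,1],[4,3],[5,5],[6,0],[6,3],[11,4],[11,6],[14,4],[14,6],[17,1],[17,3],[18,5],[19,0],[19,3],[23,4],[23,6],[26,1],[26,3],[27,5],[30,1],[30,3],[31,5],[34,1],[34,3],[36,6],[39,1],[39,3],[41,0],[41,3],[42,3]]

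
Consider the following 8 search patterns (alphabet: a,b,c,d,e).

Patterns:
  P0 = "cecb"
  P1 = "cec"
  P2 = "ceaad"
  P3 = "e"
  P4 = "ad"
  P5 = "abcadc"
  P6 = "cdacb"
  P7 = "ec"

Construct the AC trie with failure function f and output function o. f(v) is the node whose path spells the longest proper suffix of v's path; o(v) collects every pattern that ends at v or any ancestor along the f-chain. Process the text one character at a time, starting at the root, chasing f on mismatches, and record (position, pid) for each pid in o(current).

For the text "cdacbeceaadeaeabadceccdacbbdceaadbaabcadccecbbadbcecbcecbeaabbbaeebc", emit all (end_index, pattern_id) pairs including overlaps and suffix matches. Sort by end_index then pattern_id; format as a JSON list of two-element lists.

Build automaton:
Trie nodes:
  0='ε' goto a→9 c→1 e→8
  1='c' goto d→16 e→2
  2='ce' goto a→5 c→3
  3='cec' goto b→4  [P1 ends]
  4='cecb' goto ·  [P0 ends]
  5='cea' goto a→6
  6='ceaa' goto d→7
  7='ceaad' goto ·  [P2 ends]
  8='e' goto c→20  [P3 ends]
  9='a' goto b→11 d→10
  10='ad' goto ·  [P4 ends]
  11='ab' goto c→12
  12='abc' goto a→13
  13='abca' goto d→14
  14='abcad' goto c→15
  15='abcadc' goto ·  [P5 ends]
  16='cd' goto a→17
  17='cda' goto c→18
  18='cdac' goto b→19
  19='cdacb' goto ·  [P6 ends]
  20='ec' goto ·  [P7 ends]

Failure links (BFS by depth):
  fail(1) 'c': from fail(0)=0 chase 'c': 0 ⇒ 0;  out=∅∪out(0)=∅
  fail(8) 'e': from fail(0)=0 chase 'e': 0 ⇒ 0;  out={3}∪out(0)={3}
  fail(9) 'a': from fail(0)=0 chase 'a': 0 ⇒ 0;  out=∅∪out(0)=∅
  fail(2) 'ce': from fail(1)=0 chase 'e': 0 ⇒ 8;  out=∅∪out(8)={3}
  fail(10) 'ad': from fail(9)=0 chase 'd': 0 ⇒ 0;  out={4}∪out(0)={4}
  fail(11) 'ab': from fail(9)=0 chase 'b': 0 ⇒ 0;  out=∅∪out(0)=∅
  fail(16) 'cd': from fail(1)=0 chase 'd': 0 ⇒ 0;  out=∅∪out(0)=∅
  fail(20) 'ec': from fail(8)=0 chase 'c': 0 ⇒ 1;  out={7}∪out(1)={7}
  fail(3) 'cec': from fail(2)=8 chase 'c': 8 ⇒ 20;  out={1}∪out(20)={1,7}
  fail(5) 'cea': from fail(2)=8 chase 'a': 8→0 ⇒ 9;  out=∅∪out(9)=∅
  fail(12) 'abc': from fail(11)=0 chase 'c': 0 ⇒ 1;  out=∅∪out(1)=∅
  fail(17) 'cda': from fail(16)=0 chase 'a': 0 ⇒ 9;  out=∅∪out(9)=∅
  fail(4) 'cecb': from fail(3)=20 chase 'b': 20→1→0 ⇒ 0;  out={0}∪out(0)={0}
  fail(6) 'ceaa': from fail(5)=9 chase 'a': 9→0 ⇒ 9;  out=∅∪out(9)=∅
  fail(13) 'abca': from fail(12)=1 chase 'a': 1→0 ⇒ 9;  out=∅∪out(9)=∅
  fail(18) 'cdac': from fail(17)=9 chase 'c': 9→0 ⇒ 1;  out=∅∪out(1)=∅
  fail(7) 'ceaad': from fail(6)=9 chase 'd': 9 ⇒ 10;  out={2}∪out(10)={2,4}
  fail(14) 'abcad': from fail(13)=9 chase 'd': 9 ⇒ 10;  out=∅∪out(10)={4}
  fail(19) 'cdacb': from fail(18)=1 chase 'b': 1→0 ⇒ 0;  out={6}∪out(0)={6}
  fail(15) 'abcadc': from fail(14)=10 chase 'c': 10→0 ⇒ 1;  out={5}∪out(1)={5}

Run:
i=0 'c': node 0→1
i=1 'd': node 1→16
i=2 'a': node 16→17
i=3 'c': node 17→18
i=4 'b': node 18→19  → match P6@[0:4]
i=5 'e': node 19→8 ·f  → match P3@[5:5]
i=6 'c': node 8→20  → match P7@[5:6]
i=7 'e': node 20→2 ·f  → match P3@[7:7]
i=8 'a': node 2→5
i=9 'a': node 5→6
i=10 'd': node 6→7  → match P2@[6:10],P4@[9:10]
i=11 'e': node 7→8 ·f  → match P3@[11:11]
i=12 'a': node 8→9 ·f
i=13 'e': node 9→8 ·f  → match P3@[13:13]
i=14 'a': node 8→9 ·f
i=15 'b': node 9→11
i=16 'a': node 11→9 ·f
i=17 'd': node 9→10  → match P4@[16:17]
i=18 'c': node 10→1 ·f
i=19 'e': node 1→2  → match P3@[19:19]
i=20 'c': node 2→3  → match P1@[18:20],P7@[19:20]
i=21 'c': node 3→1 ·f
i=22 'd': node 1→16
i=23 'a': node 16→17
i=24 'c': node 17→18
i=25 'b': node 18→19  → match P6@[21:25]
i=26 'b': node 19→0 ·f
i=27 'd': node 0→0
i=28 'c': node 0→1
i=29 'e': node 1→2  → match P3@[29:29]
i=30 'a': node 2→5
i=31 'a': node 5→6
i=32 'd': node 6→7  → match P2@[28:32],P4@[31:32]
i=33 'b': node 7→0 ·f
i=34 'a': node 0→9
i=35 'a': node 9→9 ·f
i=36 'b': node 9→11
i=37 'c': node 11→12
i=38 'a': node 12→13
i=39 'd': node 13→14  → match P4@[38:39]
i=40 'c': node 14→15  → match P5@[35:40]
i=41 'c': node 15→1 ·f
i=42 'e': node 1→2  → match P3@[42:42]
i=43 'c': node 2→3  → match P1@[41:43],P7@[42:43]
i=44 'b': node 3→4  → match P0@[41:44]
i=45 'b': node 4→0 ·f
i=46 'a': node 0→9
i=47 'd': node 9→10  → match P4@[46:47]
i=48 'b': node 10→0 ·f
i=49 'c': node 0→1
i=50 'e': node 1→2  → match P3@[50:50]
i=51 'c': node 2→3  → match P1@[49:51],P7@[50:51]
i=52 'b': node 3→4  → match P0@[49:52]
i=53 'c': node 4→1 ·f
i=54 'e': node 1→2  → match P3@[54:54]
i=55 'c': node 2→3  → match P1@[53:55],P7@[54:55]
i=56 'b': node 3→4  → match P0@[53:56]
i=57 'e': node 4→8 ·f  → match P3@[57:57]
i=58 'a': node 8→9 ·f
i=59 'a': node 9→9 ·f
i=60 'b': node 9→11
i=61 'b': node 11→0 ·f
i=62 'b': node 0→0
i=63 'a': node 0→9
i=64 'e': node 9→8 ·f  → match P3@[64:64]
i=65 'e': node 8→8 ·f  → match P3@[65:65]
i=66 'b': node 8→0 ·f
i=67 'c': node 0→1

Result: [[4,6],[5,3],[6,7],[7,3],[10,2],[10,4],[11,3],[13,3],[17,4],[19,3],[20,1],[20,7],[25,6],[29,3],[32,2],[32,4],[39,4],[40,5],[42,3],[43,1],[43,7],[44,0],[47,4],[50,3],[51,1],[51,7],[52,0],[54,3],[55,1],[55,7],[56,0],[57,3],[64,3],[65,3]]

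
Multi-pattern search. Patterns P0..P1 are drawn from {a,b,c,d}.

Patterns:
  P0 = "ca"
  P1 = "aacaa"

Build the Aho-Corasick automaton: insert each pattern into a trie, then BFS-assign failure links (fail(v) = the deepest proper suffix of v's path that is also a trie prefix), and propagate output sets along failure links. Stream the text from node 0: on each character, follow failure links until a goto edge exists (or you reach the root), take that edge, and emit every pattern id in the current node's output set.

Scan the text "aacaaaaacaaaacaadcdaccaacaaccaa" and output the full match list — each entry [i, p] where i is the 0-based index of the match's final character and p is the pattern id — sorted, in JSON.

Build automaton:
Trie nodes:
  0='ε' goto a→3 c→1
  1='c' goto a→2
  2='ca' goto ·  [P0 ends]
  3='a' goto a→4
  4='aa' goto c→5
  5='aac' goto a→6
  6='aaca' goto a→7
  7='aacaa' goto ·  [P1 ends]

BFS fail/out derivation:
  n1('c'): parent n0 fail=0; on 'c' 0 → fail=0;  out ∅∪∅=∅
  n3('a'): parent n0 fail=0; on 'a' 0 → fail=0;  out ∅∪∅=∅
  n2('ca'): parent n1 fail=0; on 'a' 0 → fail=3;  out {0}∪∅={0}
  n4('aa'): parent n3 fail=0; on 'a' 0 → fail=3;  out ∅∪∅=∅
  n5('aac'): parent n4 fail=3; on 'c' 3→0 → fail=1;  out ∅∪∅=∅
  n6('aaca'): parent n5 fail=1; on 'a' 1 → fail=2;  out ∅∪{0}={0}
  n7('aacaa'): parent n6 fail=2; on 'a' 2→3 → fail=4;  out {1}∪∅={1}

Run:
pos 0 'a': at 3
pos 1 'a': at 4
pos 2 'c': at 5
pos 3 'a': at 6  emit P0@[2:3]
pos 4 'a': at 7  emit P1@[0:4]
pos 5 'a': at 4 ·f
pos 6 'a': at 4 ·f
pos 7 'a': at 4 ·f
pos 8 'c': at 5
pos 9 'a': at 6  emit P0@[8:9]
pos 10 'a': at 7  emit P1@[6:10]
pos 11 'a': at 4 ·f
pos 12 'a': at 4 ·f
pos 13 'c': at 5
pos 14 'a': at 6  emit P0@[13:14]
pos 15 'a': at 7  emit P1@[11:15]
pos 16 'd': at 0 ·f
pos 17 'c': at 1
pos 18 'd': at 0 ·f
pos 19 'a': at 3
pos 20 'c': at 1 ·f
pos 21 'c': at 1 ·f
pos 22 'a': at 2  emit P0@[21:22]
pos 23 'a': at 4 ·f
pos 24 'c': at 5
pos 25 'a': at 6  emit P0@[24:25]
pos 26 'a': at 7  emit P1@[22:26]
pos 27 'c': at 5 ·f
pos 28 'c': at 1 ·f
pos 29 'a': at 2  emit P0@[28:29]
pos 30 'a': at 4 ·f

Matches: [[3,0],[4,1],[9,0],[10,1],[14,0],[15,1],[22,0],[25,0],[26,1],[29,0]]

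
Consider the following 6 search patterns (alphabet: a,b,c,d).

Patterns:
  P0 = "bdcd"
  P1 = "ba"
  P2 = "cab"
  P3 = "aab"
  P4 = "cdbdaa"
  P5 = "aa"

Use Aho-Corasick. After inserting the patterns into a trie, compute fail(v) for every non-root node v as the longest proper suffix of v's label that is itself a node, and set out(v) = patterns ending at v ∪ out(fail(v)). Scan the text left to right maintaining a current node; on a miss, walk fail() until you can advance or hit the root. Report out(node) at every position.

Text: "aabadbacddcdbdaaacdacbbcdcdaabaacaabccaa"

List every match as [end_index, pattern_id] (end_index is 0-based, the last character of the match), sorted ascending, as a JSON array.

Construct AC machine:
Trie nodes:
  n0 'ε': a→9 b→1 c→6
  n1 'b': a→5 d→2
  n2 'bd': c→3
  n3 'bdc': d→4
  n4 'bdcd': ·  ←P0
  n5 'ba': ·  ←P1
  n6 'c': a→7 d→12
  n7 'ca': b→8
  n8 'cab': ·  ←P2
  n9 'a': a→10
  n10 'aa': b→11  ←P5
  n11 'aab': ·  ←P3
  n12 'cd': b→13
  n13 'cdb': d→14
  n14 'cdbd': a→15
  n15 'cdbda': a→16
  n16 'cdbdaa': ·  ←P4

Failure links (BFS by depth):
  n1('b'): parent n0 fail=0; on 'b' 0 → fail=0;  out ∅∪∅=∅
  n6('c'): parent n0 fail=0; on 'c' 0 → fail=0;  out ∅∪∅=∅
  n9('a'): parent n0 fail=0; on 'a' 0 → fail=0;  out ∅∪∅=∅
  n2('bd'): parent n1 fail=0; on 'd' 0 → fail=0;  out ∅∪∅=∅
  n5('ba'): parent n1 fail=0; on 'a' 0 → fail=9;  out {1}∪∅={1}
  n7('ca'): parent n6 fail=0; on 'a' 0 → fail=9;  out ∅∪∅=∅
  n10('aa'): parent n9 fail=0; on 'a' 0 → fail=9;  out {5}∪∅={5}
  n12('cd'): parent n6 fail=0; on 'd' 0 → fail=0;  out ∅∪∅=∅
  n3('bdc'): parent n2 fail=0; on 'c' 0 → fail=6;  out ∅∪∅=∅
  n8('cab'): parent n7 fail=9; on 'b' 9→0 → fail=1;  out {2}∪∅={2}
  n11('aab'): parent n10 fail=9; on 'b' 9→0 → fail=1;  out {3}∪∅={3}
  n13('cdb'): parent n12 fail=0; on 'b' 0 → fail=1;  out ∅∪∅=∅
  n4('bdcd'): parent n3 fail=6; on 'd' 6 → fail=12;  out {0}∪∅={0}
  n14('cdbd'): parent n13 fail=1; on 'd' 1 → fail=2;  out ∅∪∅=∅
  n15('cdbda'): parent n14 fail=2; on 'a' 2→0 → fail=9;  out ∅∪∅=∅
  n16('cdbdaa'): parent n15 fail=9; on 'a' 9 → fail=10;  out {4}∪{5}={4,5}

Scan:
pos 0 'a': at 9
pos 1 'a': at 10  ** P5@[0:1]
pos 2 'b': at 11  ** P3@[0:2]
pos 3 'a': at 5 ·f  ** P1@[2:3]
pos 4 'd': at 0 ·f
pos 5 'b': at 1
pos 6 'a': at 5  ** P1@[5:6]
pos 7 'c': at 6 ·f
pos 8 'd': at 12
pos 9 'd': at 0 ·f
pos 10 'c': at 6
pos 11 'd': at 12
pos 12 'b': at 13
pos 13 'd': at 14
pos 14 'a': at 15
pos 15 'a': at 16  ** P4@[10:15],P5@[14:15]
pos 16 'a': at 10 ·f  ** P5@[15:16]
pos 17 'c': at 6 ·f
pos 18 'd': at 12
pos 19 'a': at 9 ·f
pos 20 'c': at 6 ·f
pos 21 'b': at 1 ·f
pos 22 'b': at 1 ·f
pos 23 'c': at 6 ·f
pos 24 'd': at 12
pos 25 'c': at 6 ·f
pos 26 'd': at 12
pos 27 'a': at 9 ·f
pos 28 'a': at 10  ** P5@[27:28]
pos 29 'b': at 11  ** P3@[27:29]
pos 30 'a': at 5 ·f  ** P1@[29:30]
pos 31 'a': at 10 ·f  ** P5@[30:31]
pos 32 'c': at 6 ·f
pos 33 'a': at 7
pos 34 'a': at 10 ·f  ** P5@[33:34]
pos 35 'b': at 11  ** P3@[33:35]
pos 36 'c': at 6 ·f
pos 37 'c': at 6 ·f
pos 38 'a': at 7
pos 39 'a': at 10 ·f  ** P5@[38:39]

Result: [[1,5],[2,3],[3,1],[6,1],[15,4],[15,5],[16,5],[28,5],[29,3],[30,1],[31,5],[34,5],[35,3],[39,5]]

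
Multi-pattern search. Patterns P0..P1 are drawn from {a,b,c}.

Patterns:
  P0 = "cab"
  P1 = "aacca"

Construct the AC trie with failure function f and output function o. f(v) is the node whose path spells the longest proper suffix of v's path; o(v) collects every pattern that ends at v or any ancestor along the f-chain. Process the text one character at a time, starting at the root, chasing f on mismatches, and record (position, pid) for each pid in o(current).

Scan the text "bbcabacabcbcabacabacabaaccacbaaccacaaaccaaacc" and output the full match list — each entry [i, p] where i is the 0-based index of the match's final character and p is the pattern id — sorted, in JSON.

Construct AC machine:
Trie (insert patterns):
  0='ε' goto a→4 c→1
  1='c' goto a→2
  2='ca' goto b→3
  3='cab' goto ·  ←P0
  4='a' goto a→5
  5='aa' goto c→6
  6='aac' goto c→7
  7='aacc' goto a→8
  8='aacca' goto ·  ←P1

BFS fail/out derivation:
  n1('c'): parent n0 fail=0; on 'c' 0 → fail=0;  out ∅∪∅=∅
  n4('a'): parent n0 fail=0; on 'a' 0 → fail=0;  out ∅∪∅=∅
  n2('ca'): parent n1 fail=0; on 'a' 0 → fail=4;  out ∅∪∅=∅
  n5('aa'): parent n4 fail=0; on 'a' 0 → fail=4;  out ∅∪∅=∅
  n3('cab'): parent n2 fail=4; on 'b' 4→0 → fail=0;  out {0}∪∅={0}
  n6('aac'): parent n5 fail=4; on 'c' 4→0 → fail=1;  out ∅∪∅=∅
  n7('aacc'): parent n6 fail=1; on 'c' 1→0 → fail=1;  out ∅∪∅=∅
  n8('aacca'): parent n7 fail=1; on 'a' 1 → fail=2;  out {1}∪∅={1}

Text stream:
[0] read 'b'  n0⇒n0
[1] read 'b'  n0⇒n0
[2] read 'c'  n0⇒n1
[3] read 'a'  n1⇒n2
[4] read 'b'  n2⇒n3  ** P0@[2:4]
[5] read 'a'  n3⇒n4 (fail-walked)
[6] read 'c'  n4⇒n1 (fail-walked)
[7] read 'a'  n1⇒n2
[8] read 'b'  n2⇒n3  ** P0@[6:8]
[9] read 'c'  n3⇒n1 (fail-walked)
[10] read 'b'  n1⇒n0 (fail-walked)
[11] read 'c'  n0⇒n1
[12] read 'a'  n1⇒n2
[13] read 'b'  n2⇒n3  ** P0@[11:13]
[14] read 'a'  n3⇒n4 (fail-walked)
[15] read 'c'  n4⇒n1 (fail-walked)
[16] read 'a'  n1⇒n2
[17] read 'b'  n2⇒n3  ** P0@[15:17]
[18] read 'a'  n3⇒n4 (fail-walked)
[19] read 'c'  n4⇒n1 (fail-walked)
[20] read 'a'  n1⇒n2
[21] read 'b'  n2⇒n3  ** P0@[19:21]
[22] read 'a'  n3⇒n4 (fail-walked)
[23] read 'a'  n4⇒n5
[24] read 'c'  n5⇒n6
[25] read 'c'  n6⇒n7
[26] read 'a'  n7⇒n8  ** P1@[22:26]
[27] read 'c'  n8⇒n1 (fail-walked)
[28] read 'b'  n1⇒n0 (fail-walked)
[29] read 'a'  n0⇒n4
[30] read 'a'  n4⇒n5
[31] read 'c'  n5⇒n6
[32] read 'c'  n6⇒n7
[33] read 'a'  n7⇒n8  ** P1@[29:33]
[34] read 'c'  n8⇒n1 (fail-walked)
[35] read 'a'  n1⇒n2
[36] read 'a'  n2⇒n5 (fail-walked)
[37] read 'a'  n5⇒n5 (fail-walked)
[38] read 'c'  n5⇒n6
[39] read 'c'  n6⇒n7
[40] read 'a'  n7⇒n8  ** P1@[36:40]
[41] read 'a'  n8⇒n5 (fail-walked)
[42] read 'a'  n5⇒n5 (fail-walked)
[43] read 'c'  n5⇒n6
[44] read 'c'  n6⇒n7

All matches (sorted): [[4,0],[8,0],[13,0],[17,0],[21,0],[26,1],[33,1],[40,1]]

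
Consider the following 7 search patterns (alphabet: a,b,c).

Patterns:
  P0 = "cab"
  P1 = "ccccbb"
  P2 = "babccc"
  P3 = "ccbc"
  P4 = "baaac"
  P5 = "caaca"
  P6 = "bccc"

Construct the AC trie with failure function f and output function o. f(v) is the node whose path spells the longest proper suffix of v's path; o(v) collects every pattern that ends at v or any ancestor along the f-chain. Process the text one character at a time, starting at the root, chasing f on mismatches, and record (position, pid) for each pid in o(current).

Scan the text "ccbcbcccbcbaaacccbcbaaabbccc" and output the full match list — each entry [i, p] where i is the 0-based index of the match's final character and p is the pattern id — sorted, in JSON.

Construct AC machine:
Trie nodes:
  0='ε' goto b→9 c→1
  1='c' goto a→2 c→4
  2='ca' goto a→20 b→3
  3='cab' goto ·  ←P0
  4='cc' goto b→15 c→5
  5='ccc' goto c→6
  6='cccc' goto b→7
  7='ccccb' goto b→8
  8='ccccbb' goto ·  ←P1
  9='b' goto a→10 c→23
  10='ba' goto a→17 b→11
  11='bab' goto c→12
  12='babc' goto c→13
  13='babcc' goto c→14
  14='babccc' goto ·  ←P2
  15='ccb' goto c→16
  16='ccbc' goto ·  ←P3
  17='baa' goto a→18
  18='baaa' goto c→19
  19='baaac' goto ·  ←P4
  20='caa' goto c→21
  21='caac' goto a→22
  22='caaca' goto ·  ←P5
  23='bc' goto c→24
  24='bcc' goto c→25
  25='bccc' goto ·  ←P6

Failure links (BFS by depth):
  n1('c'): parent n0 fail=0; on 'c' 0 → fail=0;  out ∅∪∅=∅
  n9('b'): parent n0 fail=0; on 'b' 0 → fail=0;  out ∅∪∅=∅
  n2('ca'): parent n1 fail=0; on 'a' 0 → fail=0;  out ∅∪∅=∅
  n4('cc'): parent n1 fail=0; on 'c' 0 → fail=1;  out ∅∪∅=∅
  n10('ba'): parent n9 fail=0; on 'a' 0 → fail=0;  out ∅∪∅=∅
  n23('bc'): parent n9 fail=0; on 'c' 0 → fail=1;  out ∅∪∅=∅
  n3('cab'): parent n2 fail=0; on 'b' 0 → fail=9;  out {0}∪∅={0}
  n5('ccc'): parent n4 fail=1; on 'c' 1 → fail=4;  out ∅∪∅=∅
  n11('bab'): parent n10 fail=0; on 'b' 0 → fail=9;  out ∅∪∅=∅
  n15('ccb'): parent n4 fail=1; on 'b' 1→0 → fail=9;  out ∅∪∅=∅
  n17('baa'): parent n10 fail=0; on 'a' 0 → fail=0;  out ∅∪∅=∅
  n20('caa'): parent n2 fail=0; on 'a' 0 → fail=0;  out ∅∪∅=∅
  n24('bcc'): parent n23 fail=1; on 'c' 1 → fail=4;  out ∅∪∅=∅
  n6('cccc'): parent n5 fail=4; on 'c' 4 → fail=5;  out ∅∪∅=∅
  n12('babc'): parent n11 fail=9; on 'c' 9 → fail=23;  out ∅∪∅=∅
  n16('ccbc'): parent n15 fail=9; on 'c' 9 → fail=23;  out {3}∪∅={3}
  n18('baaa'): parent n17 fail=0; on 'a' 0 → fail=0;  out ∅∪∅=∅
  n21('caac'): parent n20 fail=0; on 'c' 0 → fail=1;  out ∅∪∅=∅
  n25('bccc'): parent n24 fail=4; on 'c' 4 → fail=5;  out {6}∪∅={6}
  n7('ccccb'): parent n6 fail=5; on 'b' 5→4 → fail=15;  out ∅∪∅=∅
  n13('babcc'): parent n12 fail=23; on 'c' 23 → fail=24;  out ∅∪∅=∅
  n19('baaac'): parent n18 fail=0; on 'c' 0 → fail=1;  out {4}∪∅={4}
  n22('caaca'): parent n21 fail=1; on 'a' 1 → fail=2;  out {5}∪∅={5}
  n8('ccccbb'): parent n7 fail=15; on 'b' 15→9→0 → fail=9;  out {1}∪∅={1}
  n14('babccc'): parent n13 fail=24; on 'c' 24 → fail=25;  out {2}∪{6}={2,6}

Run:
i=0 'c': node 0→1
i=1 'c': node 1→4
i=2 'b': node 4→15
i=3 'c': node 15→16  emit P3@[0:3]
i=4 'b': node 16→9 (fail-walked)
i=5 'c': node 9→23
i=6 'c': node 23→24
i=7 'c': node 24→25  emit P6@[4:7]
i=8 'b': node 25→15 (fail-walked)
i=9 'c': node 15→16  emit P3@[6:9]
i=10 'b': node 16→9 (fail-walked)
i=11 'a': node 9→10
i=12 'a': node 10→17
i=13 'a': node 17→18
i=14 'c': node 18→19  emit P4@[10:14]
i=15 'c': node 19→4 (fail-walked)
i=16 'c': node 4→5
i=17 'b': node 5→15 (fail-walked)
i=18 'c': node 15→16  emit P3@[15:18]
i=19 'b': node 16→9 (fail-walked)
i=20 'a': node 9→10
i=21 'a': node 10→17
i=22 'a': node 17→18
i=23 'b': node 18→9 (fail-walked)
i=24 'b': node 9→9 (fail-walked)
i=25 'c': node 9→23
i=26 'c': node 23→24
i=27 'c': node 24→25  emit P6@[24:27]

Matches: [[3,3],[7,6],[9,3],[14,4],[18,3],[27,6]]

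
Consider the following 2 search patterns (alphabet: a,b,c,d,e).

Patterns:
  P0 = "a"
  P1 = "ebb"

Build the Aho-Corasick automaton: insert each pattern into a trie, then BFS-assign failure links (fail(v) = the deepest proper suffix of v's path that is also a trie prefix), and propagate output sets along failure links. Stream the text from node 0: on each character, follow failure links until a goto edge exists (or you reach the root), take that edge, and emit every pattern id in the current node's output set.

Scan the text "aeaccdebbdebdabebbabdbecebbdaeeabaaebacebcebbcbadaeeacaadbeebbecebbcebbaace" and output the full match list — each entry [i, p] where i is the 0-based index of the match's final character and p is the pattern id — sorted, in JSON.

Construct AC machine:
Trie (insert patterns):
  0='ε' goto a→1 e→2
  1='a' goto ·  ←P0
  2='e' goto b→3
  3='eb' goto b→4
  4='ebb' goto ·  ←P1

Failure links (BFS by depth):
  n1('a'): parent n0 fail=0; on 'a' 0 → fail=0;  out {0}∪∅={0}
  n2('e'): parent n0 fail=0; on 'e' 0 → fail=0;  out ∅∪∅=∅
  n3('eb'): parent n2 fail=0; on 'b' 0 → fail=0;  out ∅∪∅=∅
  n4('ebb'): parent n3 fail=0; on 'b' 0 → fail=0;  out {1}∪∅={1}

Text stream:
pos 0 'a': at 1  emit P0@[0:0]
pos 1 'e': at 2 (fail-walked)
pos 2 'a': at 1 (fail-walked)  emit P0@[2:2]
pos 3 'c': at 0 (fail-walked)
pos 4 'c': at 0
pos 5 'd': at 0
pos 6 'e': at 2
pos 7 'b': at 3
pos 8 'b': at 4  emit P1@[6:8]
pos 9 'd': at 0 (fail-walked)
pos 10 'e': at 2
pos 11 'b': at 3
pos 12 'd': at 0 (fail-walked)
pos 13 'a': at 1  emit P0@[13:13]
pos 14 'b': at 0 (fail-walked)
pos 15 'e': at 2
pos 16 'b': at 3
pos 17 'b': at 4  emit P1@[15:17]
pos 18 'a': at 1 (fail-walked)  emit P0@[18:18]
pos 19 'b': at 0 (fail-walked)
pos 20 'd': at 0
pos 21 'b': at 0
pos 22 'e': at 2
pos 23 'c': at 0 (fail-walked)
pos 24 'e': at 2
pos 25 'b': at 3
pos 26 'b': at 4  emit P1@[24:26]
pos 27 'd': at 0 (fail-walked)
pos 28 'a': at 1  emit P0@[28:28]
pos 29 'e': at 2 (fail-walked)
pos 30 'e': at 2 (fail-walked)
pos 31 'a': at 1 (fail-walked)  emit P0@[31:31]
pos 32 'b': at 0 (fail-walked)
pos 33 'a': at 1  emit P0@[33:33]
pos 34 'a': at 1 (fail-walked)  emit P0@[34:34]
pos 35 'e': at 2 (fail-walked)
pos 36 'b': at 3
pos 37 'a': at 1 (fail-walked)  emit P0@[37:37]
pos 38 'c': at 0 (fail-walked)
pos 39 'e': at 2
pos 40 'b': at 3
pos 41 'c': at 0 (fail-walked)
pos 42 'e': at 2
pos 43 'b': at 3
pos 44 'b': at 4  emit P1@[42:44]
pos 45 'c': at 0 (fail-walked)
pos 46 'b': at 0
pos 47 'a': at 1  emit P0@[47:47]
pos 48 'd': at 0 (fail-walked)
pos 49 'a': at 1  emit P0@[49:49]
pos 50 'e': at 2 (fail-walked)
pos 51 'e': at 2 (fail-walked)
pos 52 'a': at 1 (fail-walked)  emit P0@[52:52]
pos 53 'c': at 0 (fail-walked)
pos 54 'a': at 1  emit P0@[54:54]
pos 55 'a': at 1 (fail-walked)  emit P0@[55:55]
pos 56 'd': at 0 (fail-walked)
pos 57 'b': at 0
pos 58 'e': at 2
pos 59 'e': at 2 (fail-walked)
pos 60 'b': at 3
pos 61 'b': at 4  emit P1@[59:61]
pos 62 'e': at 2 (fail-walked)
pos 63 'c': at 0 (fail-walked)
pos 64 'e': at 2
pos 65 'b': at 3
pos 66 'b': at 4  emit P1@[64:66]
pos 67 'c': at 0 (fail-walked)
pos 68 'e': at 2
pos 69 'b': at 3
pos 70 'b': at 4  emit P1@[68:70]
pos 71 'a': at 1 (fail-walked)  emit P0@[71:71]
pos 72 'a': at 1 (fail-walked)  emit P0@[72:72]
pos 73 'c': at 0 (fail-walked)
pos 74 'e': at 2

All matches (sorted): [[0,0],[2,0],[8,1],[13,0],[17,1],[18,0],[26,1],[28,0],[31,0],[33,0],[34,0],[37,0],[44,1],[47,0],[49,0],[52,0],[54,0],[55,0],[61,1],[66,1],[70,1],[71,0],[72,0]]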